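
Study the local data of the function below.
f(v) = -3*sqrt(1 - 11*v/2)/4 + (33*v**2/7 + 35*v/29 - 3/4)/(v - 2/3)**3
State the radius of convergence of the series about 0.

Denominator factor (v - 2/3)^3: pole of order 3 at 2/3, modulus 2/3.
Branch term (-3/4)*sqrt(1 - v/(2/11)): its argument vanishes at v = 2/11, a square-root branch point, modulus 2/11.
The radius of convergence is the smallest modulus among the singular points: 2/11.

The radius of convergence is 2/11.


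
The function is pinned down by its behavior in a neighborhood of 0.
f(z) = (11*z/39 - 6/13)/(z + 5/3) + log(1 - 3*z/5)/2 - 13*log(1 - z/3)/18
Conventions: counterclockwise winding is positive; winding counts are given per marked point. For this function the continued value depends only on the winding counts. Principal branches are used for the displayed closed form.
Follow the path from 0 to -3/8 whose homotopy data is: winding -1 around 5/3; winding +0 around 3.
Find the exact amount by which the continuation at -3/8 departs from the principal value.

The rational part is single-valued and drops out of the difference; each branch term changes only by its own monodromy.
(1/2)*log(1 - z/(5/3)): each positive loop around 5/3 adds 2*pi*i to the log, so winding -1 contributes (1/2)*(-1)*2*pi*i = -pi*i.
(-13/18)*log(1 - z/(3)): winding 0 around 3, so this term returns to its principal value, contribution 0.
Summing the contributions at z = -3/8 gives -pi*i.

Continued minus principal equals -pi*i.


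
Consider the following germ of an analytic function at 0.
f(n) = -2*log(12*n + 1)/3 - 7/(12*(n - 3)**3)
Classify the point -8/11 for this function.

The point is a regular point.

Denominator factors: n - 3 = -41/11 at n = -8/11 — none vanishes.
Branch term log(1 - n/(-1/12)): argument at -8/11 is -85/11, nonzero, so -8/11 is not its branch point (a point on a principal cut is still regular for the continued germ).
So the germ continues analytically to -8/11.


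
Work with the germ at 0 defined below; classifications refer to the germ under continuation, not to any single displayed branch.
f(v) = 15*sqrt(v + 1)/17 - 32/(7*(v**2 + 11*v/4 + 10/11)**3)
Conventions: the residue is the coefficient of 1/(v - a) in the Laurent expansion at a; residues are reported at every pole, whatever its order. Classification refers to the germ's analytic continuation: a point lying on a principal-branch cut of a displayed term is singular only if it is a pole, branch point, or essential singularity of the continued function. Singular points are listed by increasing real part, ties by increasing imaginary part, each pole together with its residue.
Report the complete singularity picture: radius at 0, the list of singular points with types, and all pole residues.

Radius of convergence at 0: 11/8 - (1/88)*sqrt(7601).
At -11/8 - (1/88)*sqrt(7601): a pole of order 3; residue (23789568/2309575597)*sqrt(7601).
At -1: an algebraic (square-root) branch point.
At -11/8 + (1/88)*sqrt(7601): a pole of order 3; residue -(23789568/2309575597)*sqrt(7601).

Denominator factor (v**2 + 11*v/4 + 10/11)^3: discriminant 691/176, real irrational roots -11/8 + (1/88)*sqrt(7601) and -11/8 - (1/88)*sqrt(7601); poles of order 3, moduli 11/8 - (1/88)*sqrt(7601) and 11/8 + (1/88)*sqrt(7601).
Branch term (15/17)*sqrt(1 - v/(-1)): its argument vanishes at v = -1, a square-root branch point, modulus 1.
The radius of convergence is the smallest modulus among the singular points: 11/8 - (1/88)*sqrt(7601).
The branch term is analytic at -11/8 - (1/88)*sqrt(7601) and contributes nothing to the residue; only the rational part matters.
The factor v**2 + 11*v/4 + 10/11 splits as (v - a)(v - a') with a = -11/8 - (1/88)*sqrt(7601), a' = -11/8 + (1/88)*sqrt(7601). At the order-3 pole a set g(v) = (v - a)^3*(rational part) = [-32/7] / (v - a')^3.
Order-3 pole: residue = g''(a)/2; g''(-11/8 - (1/88)*sqrt(7601)) = (47579136/2309575597)*sqrt(7601), so the residue is (23789568/2309575597)*sqrt(7601).
The branch term is analytic at -11/8 + (1/88)*sqrt(7601) and contributes nothing to the residue; only the rational part matters.
The factor v**2 + 11*v/4 + 10/11 splits as (v - a)(v - a') with a = -11/8 + (1/88)*sqrt(7601), a' = -11/8 - (1/88)*sqrt(7601). At the order-3 pole a set g(v) = (v - a)^3*(rational part) = [-32/7] / (v - a')^3.
Order-3 pole: residue = g''(a)/2; g''(-11/8 + (1/88)*sqrt(7601)) = -(47579136/2309575597)*sqrt(7601), so the residue is -(23789568/2309575597)*sqrt(7601).
List the singular points by increasing real part (a conjugate pair: the negative imaginary part first).


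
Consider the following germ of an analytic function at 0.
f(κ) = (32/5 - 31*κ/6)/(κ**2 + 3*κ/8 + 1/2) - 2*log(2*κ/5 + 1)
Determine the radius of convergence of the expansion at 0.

Denominator factor (κ**2 + 3*κ/8 + 1/2): discriminant -119/64, complex-conjugate roots (-3/16) + ((1/16)*sqrt(119))*i and (-3/16) - ((1/16)*sqrt(119))*i; poles of order 1, moduli (1/2)*sqrt(2) and (1/2)*sqrt(2).
Branch term (-2)*log(1 - κ/(-5/2)): its argument vanishes at κ = -5/2, a logarithmic branch point, modulus 5/2.
The radius of convergence is the smallest modulus among the singular points: (1/2)*sqrt(2).

The radius of convergence is (1/2)*sqrt(2).


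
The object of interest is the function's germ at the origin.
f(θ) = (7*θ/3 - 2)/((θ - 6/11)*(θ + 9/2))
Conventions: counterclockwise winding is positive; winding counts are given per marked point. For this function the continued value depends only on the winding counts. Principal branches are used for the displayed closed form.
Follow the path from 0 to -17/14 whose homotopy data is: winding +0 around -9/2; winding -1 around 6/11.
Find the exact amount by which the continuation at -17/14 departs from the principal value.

Continued minus principal equals 0.

The function is rational, hence single-valued: continuing it around any pole returns the same value, so the difference is 0.


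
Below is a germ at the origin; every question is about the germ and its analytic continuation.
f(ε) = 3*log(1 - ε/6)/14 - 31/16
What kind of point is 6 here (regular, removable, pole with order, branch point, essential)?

The point is a logarithmic branch point.

The term (3/14)*log(1 - ε/(6)) has argument 1 - 6/(6) = 0 at 6: a logarithmic (infinitely-sheeted) branch point; the remaining terms are analytic or single-valued there.


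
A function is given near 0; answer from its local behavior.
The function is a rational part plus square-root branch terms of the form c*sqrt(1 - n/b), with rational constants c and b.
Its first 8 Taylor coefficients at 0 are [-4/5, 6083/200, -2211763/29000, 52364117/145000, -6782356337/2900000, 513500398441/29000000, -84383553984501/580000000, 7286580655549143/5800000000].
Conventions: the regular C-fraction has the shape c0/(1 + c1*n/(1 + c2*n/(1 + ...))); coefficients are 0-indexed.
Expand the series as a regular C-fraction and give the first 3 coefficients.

The regular C-fraction coefficients are [-4/5, 6083/160, -2537487/71456].

Taylor coefficients (read off): a_0 = -4/5, a_1 = 6083/200, a_2 = -2211763/29000.
c0 = a_0 = -4/5. Peel one level at a time: if S = 1 + c*n/S' with S'(0) = 1, then c is the n-coefficient of S and S' = c*n/(S - 1).
S_1 = c0/f = 1 + (6083/160)*n + (200461473/148480)*n^2 + ...; c1 = 6083/160.
S_2 = c1*n/(S_1 - 1) = 1 + (-2537487/71456)*n + ...; c2 = -2537487/71456.


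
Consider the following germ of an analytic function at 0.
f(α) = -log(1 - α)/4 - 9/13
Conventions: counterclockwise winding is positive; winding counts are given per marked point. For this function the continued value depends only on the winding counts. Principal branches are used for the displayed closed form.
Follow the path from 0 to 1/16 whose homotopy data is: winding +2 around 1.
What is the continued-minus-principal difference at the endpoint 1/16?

The rational part is single-valued and drops out of the difference; each branch term changes only by its own monodromy.
(-1/4)*log(1 - α/(1)): each positive loop around 1 adds 2*pi*i to the log, so winding +2 contributes (-1/4)*(2)*2*pi*i = -pi*i.
Summing the contributions at α = 1/16 gives -pi*i.

Continued minus principal equals -pi*i.


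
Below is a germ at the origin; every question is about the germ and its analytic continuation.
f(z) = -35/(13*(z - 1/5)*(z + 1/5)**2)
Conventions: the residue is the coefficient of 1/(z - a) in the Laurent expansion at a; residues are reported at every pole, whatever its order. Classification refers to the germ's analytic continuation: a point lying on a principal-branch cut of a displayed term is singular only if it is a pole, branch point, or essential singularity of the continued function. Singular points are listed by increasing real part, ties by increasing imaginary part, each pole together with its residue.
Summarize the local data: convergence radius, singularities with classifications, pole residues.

Radius of convergence at 0: 1/5.
At -1/5: a pole of order 2; residue 875/52.
At 1/5: a pole of order 1; residue -875/52.

Denominator factor (z + 1/5)^2: pole of order 2 at -1/5, modulus 1/5.
Denominator factor (z - 1/5): pole of order 1 at 1/5, modulus 1/5.
The radius of convergence is the smallest modulus among the singular points: 1/5.
At the order-2 pole -1/5 set g(z) = (z - (-1/5))^2*f(z) = -35/(13*(z - 1/5)).
Order-2 pole: residue = g'(a); g'(-1/5) = 875/52, so the residue is 875/52.
At the order-1 pole 1/5 set g(z) = (z - (1/5))*f(z) = -35/(13*(z + 1/5)**2).
Simple pole: residue = g(a) at a = 1/5, which is -875/52.
List the singular points by increasing real part (a conjugate pair: the negative imaginary part first).


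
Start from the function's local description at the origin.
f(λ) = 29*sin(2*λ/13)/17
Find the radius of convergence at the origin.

The factor sin(2*λ/13) is entire and contributes no finite singular point.
The polynomial part has no poles.
No finite singular points: the Taylor series at 0 converges everywhere.

The radius of convergence is infinite.


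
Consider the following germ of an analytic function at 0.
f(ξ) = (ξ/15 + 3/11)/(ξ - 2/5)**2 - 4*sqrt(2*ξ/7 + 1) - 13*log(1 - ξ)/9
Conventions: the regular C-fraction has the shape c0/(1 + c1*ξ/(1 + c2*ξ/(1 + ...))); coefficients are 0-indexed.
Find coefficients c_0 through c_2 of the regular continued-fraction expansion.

The regular C-fraction coefficients are [-101/44, 27200/6363, -5415068041/692294400].

Taylor coefficients (expand at 0): a_0 = -101/44, a_1 = 6800/693, a_2 = 2701549/77616.
c0 = a_0 = -101/44. Peel one level at a time: if S = 1 + c*ξ/S' with S'(0) = 1, then c is the ξ-coefficient of S and S' = c*ξ/(S - 1).
S_1 = c0/f = 1 + (27200/6363)*ξ + (5415068041/161951076)*ξ^2 + ...; c1 = 27200/6363.
S_2 = c1*ξ/(S_1 - 1) = 1 + (-5415068041/692294400)*ξ + ...; c2 = -5415068041/692294400.


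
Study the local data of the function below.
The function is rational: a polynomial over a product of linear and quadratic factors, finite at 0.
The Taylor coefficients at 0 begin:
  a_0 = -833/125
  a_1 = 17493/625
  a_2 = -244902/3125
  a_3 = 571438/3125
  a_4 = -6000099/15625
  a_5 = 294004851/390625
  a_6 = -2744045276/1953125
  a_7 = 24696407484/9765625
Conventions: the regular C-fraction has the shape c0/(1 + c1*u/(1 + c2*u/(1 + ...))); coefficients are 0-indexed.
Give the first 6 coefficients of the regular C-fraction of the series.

The regular C-fraction coefficients are [-833/125, 21/5, -7/5, 14/15, -7/30, 7/10].

Taylor coefficients (read off): a_0 = -833/125, a_1 = 17493/625, a_2 = -244902/3125, a_3 = 571438/3125, a_4 = -6000099/15625, a_5 = 294004851/390625.
c0 = a_0 = -833/125. Peel one level at a time: if S = 1 + c*u/S' with S'(0) = 1, then c is the u-coefficient of S and S' = c*u/(S - 1).
S_1 = c0/f = 1 + (21/5)*u + (147/25)*u^2 + ...; c1 = 21/5.
S_2 = c1*u/(S_1 - 1) = 1 + (-7/5)*u + (98/75)*u^2 + ...; c2 = -7/5.
S_3 = c2*u/(S_2 - 1) = 1 + (14/15)*u + (49/225)*u^2 + ...; c3 = 14/15.
S_4 = c3*u/(S_3 - 1) = 1 + (-7/30)*u + (49/300)*u^2 + ...; c4 = -7/30.
S_5 = c4*u/(S_4 - 1) = 1 + (7/10)*u + ...; c5 = 7/10.


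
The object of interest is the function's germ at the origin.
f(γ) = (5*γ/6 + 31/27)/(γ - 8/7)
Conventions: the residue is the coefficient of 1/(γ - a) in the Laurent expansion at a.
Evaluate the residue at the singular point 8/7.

The residue is 397/189.

At the order-1 pole 8/7 set g(γ) = (γ - (8/7))*f(γ) = 5*γ/6 + 31/27.
Simple pole: residue = g(a) at a = 8/7, which is 397/189.


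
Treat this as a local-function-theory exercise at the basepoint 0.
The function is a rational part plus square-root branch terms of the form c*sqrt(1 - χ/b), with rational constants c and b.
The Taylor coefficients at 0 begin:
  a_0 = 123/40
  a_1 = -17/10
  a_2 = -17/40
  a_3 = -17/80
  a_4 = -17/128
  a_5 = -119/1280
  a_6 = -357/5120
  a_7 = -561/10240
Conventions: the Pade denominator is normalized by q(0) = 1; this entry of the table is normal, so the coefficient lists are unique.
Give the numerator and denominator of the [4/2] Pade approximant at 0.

The Pade approximant has numerator coefficients [123/40, -423/80, 2357/960, -17/80, -17/1920]; denominator coefficients [1, -7/6, 7/24].

Taylor coefficients needed (read off): a_0 = 123/40, a_1 = -17/10, a_2 = -17/40, a_3 = -17/80, a_4 = -17/128, a_5 = -119/1280, a_6 = -357/5120.
Write the denominator as Q(χ) = 1 + q1*χ + q2*χ^2. Requiring Q*f - P = O(χ^7) with deg P <= 4 kills the coefficients of χ^5..χ^6 in Q*f:
  χ^5: a_5 + q1*a_4 + q2*a_3 = 0, i.e. -119/1280 + (-17/128)*q1 + (-17/80)*q2 = 0.
  χ^6: a_6 + q1*a_5 + q2*a_4 = 0, i.e. -357/5120 + (-119/1280)*q1 + (-17/128)*q2 = 0.
Solving this linear system: q1 = -7/6, q2 = 7/24.
The numerator is Q*f truncated at degree 4: P0 = a_0 = 123/40; P1 = a_1 + q1*a_0 = -423/80; P2 = a_2 + q1*a_1 + q2*a_0 = 2357/960; P3 = a_3 + q1*a_2 + q2*a_1 = -17/80; P4 = a_4 + q1*a_3 + q2*a_2 = -17/1920.


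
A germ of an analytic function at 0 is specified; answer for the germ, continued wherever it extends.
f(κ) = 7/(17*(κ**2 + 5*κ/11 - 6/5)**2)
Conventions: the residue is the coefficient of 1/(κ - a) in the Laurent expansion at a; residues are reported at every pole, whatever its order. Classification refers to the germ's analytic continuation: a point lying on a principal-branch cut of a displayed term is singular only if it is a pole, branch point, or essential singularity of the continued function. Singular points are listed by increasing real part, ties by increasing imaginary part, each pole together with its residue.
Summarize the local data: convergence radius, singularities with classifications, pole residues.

Denominator factor (κ**2 + 5*κ/11 - 6/5)^2: discriminant 3029/605, real irrational roots -5/22 + (1/110)*sqrt(15145) and -5/22 - (1/110)*sqrt(15145); poles of order 2, moduli -5/22 + (1/110)*sqrt(15145) and 5/22 + (1/110)*sqrt(15145).
The radius of convergence is the smallest modulus among the singular points: -5/22 + (1/110)*sqrt(15145).
The factor κ**2 + 5*κ/11 - 6/5 splits as (κ - a)(κ - a') with a = -5/22 - (1/110)*sqrt(15145), a' = -5/22 + (1/110)*sqrt(15145). At the order-2 pole a set g(κ) = (κ - a)^2*f(κ) = [7/17] / (κ - a')^2.
Order-2 pole: residue = g'(a); g'(-5/22 - (1/110)*sqrt(15145)) = (93170/155972297)*sqrt(15145), so the residue is (93170/155972297)*sqrt(15145).
The factor κ**2 + 5*κ/11 - 6/5 splits as (κ - a)(κ - a') with a = -5/22 + (1/110)*sqrt(15145), a' = -5/22 - (1/110)*sqrt(15145). At the order-2 pole a set g(κ) = (κ - a)^2*f(κ) = [7/17] / (κ - a')^2.
Order-2 pole: residue = g'(a); g'(-5/22 + (1/110)*sqrt(15145)) = -(93170/155972297)*sqrt(15145), so the residue is -(93170/155972297)*sqrt(15145).
List the singular points by increasing real part (a conjugate pair: the negative imaginary part first).

Radius of convergence at 0: -5/22 + (1/110)*sqrt(15145).
At -5/22 - (1/110)*sqrt(15145): a pole of order 2; residue (93170/155972297)*sqrt(15145).
At -5/22 + (1/110)*sqrt(15145): a pole of order 2; residue -(93170/155972297)*sqrt(15145).


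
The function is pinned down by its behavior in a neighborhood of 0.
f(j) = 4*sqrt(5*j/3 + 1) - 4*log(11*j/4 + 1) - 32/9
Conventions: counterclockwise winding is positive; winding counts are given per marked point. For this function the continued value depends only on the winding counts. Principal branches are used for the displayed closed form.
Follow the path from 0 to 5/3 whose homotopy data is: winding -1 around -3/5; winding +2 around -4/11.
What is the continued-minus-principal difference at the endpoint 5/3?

The rational part is single-valued and drops out of the difference; each branch term changes only by its own monodromy.
(4)*sqrt(1 - j/(-3/5)): winding -1 is odd, the square root flips sign, contributing -2*(4)*sqrt(1 - (5/3)/(-3/5)) = -2*(4)*sqrt(34/9) = -(8/3)*sqrt(34).
(-4)*log(1 - j/(-4/11)): each positive loop around -4/11 adds 2*pi*i to the log, so winding +2 contributes (-4)*(2)*2*pi*i = -(16)*pi*i.
Summing the contributions at j = 5/3 gives (-(8/3)*sqrt(34)) - ((16)*pi)*i.

Continued minus principal equals (-(8/3)*sqrt(34)) - ((16)*pi)*i.


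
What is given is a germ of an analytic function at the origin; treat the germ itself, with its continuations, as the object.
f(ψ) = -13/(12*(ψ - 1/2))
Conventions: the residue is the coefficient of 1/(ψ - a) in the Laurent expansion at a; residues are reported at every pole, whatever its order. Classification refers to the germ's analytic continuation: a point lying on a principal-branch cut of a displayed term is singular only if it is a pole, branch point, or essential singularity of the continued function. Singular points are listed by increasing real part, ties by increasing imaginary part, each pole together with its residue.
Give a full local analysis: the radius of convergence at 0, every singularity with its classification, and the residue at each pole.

Denominator factor (ψ - 1/2): pole of order 1 at 1/2, modulus 1/2.
The radius of convergence is the smallest modulus among the singular points: 1/2.
At the order-1 pole 1/2 set g(ψ) = (ψ - (1/2))*f(ψ) = -13/12.
Simple pole: residue = g(a) at a = 1/2, which is -13/12.

Radius of convergence at 0: 1/2.
At 1/2: a pole of order 1; residue -13/12.


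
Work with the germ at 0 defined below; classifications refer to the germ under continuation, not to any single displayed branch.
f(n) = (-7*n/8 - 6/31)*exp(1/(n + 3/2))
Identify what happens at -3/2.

The point is an essential singularity.

The exponent 1/(n - (-3/2)) has a pole at -3/2, so exp(1/(n - (-3/2))) takes every nonzero value near it: an essential singularity (not a pole of any order).


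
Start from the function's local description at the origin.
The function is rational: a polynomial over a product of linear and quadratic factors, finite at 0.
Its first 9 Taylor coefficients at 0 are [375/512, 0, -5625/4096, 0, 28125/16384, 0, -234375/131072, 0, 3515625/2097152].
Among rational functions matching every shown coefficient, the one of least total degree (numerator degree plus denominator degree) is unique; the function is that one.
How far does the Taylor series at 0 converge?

The radius of convergence is (2/5)*sqrt(10).

No rational of total degree below 6 reproduces all 9 coefficients; solving the [0/6] Pade equations on them gives f(w) = 3/(w**2 + 8/5)**3, whose expansion matches every shown term.
Denominator factor (w**2 + 8/5)^3: discriminant -32/5, complex-conjugate roots ((2/5)*sqrt(10))*i and -((2/5)*sqrt(10))*i; poles of order 3, moduli (2/5)*sqrt(10) and (2/5)*sqrt(10).
The radius of convergence is the smallest modulus among the singular points: (2/5)*sqrt(10).


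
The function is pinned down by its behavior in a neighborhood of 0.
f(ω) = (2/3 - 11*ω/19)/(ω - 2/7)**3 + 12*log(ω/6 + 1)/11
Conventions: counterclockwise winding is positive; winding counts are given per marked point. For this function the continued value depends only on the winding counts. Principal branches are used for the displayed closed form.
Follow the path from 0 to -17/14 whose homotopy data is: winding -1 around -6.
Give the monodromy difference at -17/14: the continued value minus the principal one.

The rational part is single-valued and drops out of the difference; each branch term changes only by its own monodromy.
(12/11)*log(1 - ω/(-6)): each positive loop around -6 adds 2*pi*i to the log, so winding -1 contributes (12/11)*(-1)*2*pi*i = -(24/11)*pi*i.
Summing the contributions at ω = -17/14 gives -(24/11)*pi*i.

Continued minus principal equals -(24/11)*pi*i.


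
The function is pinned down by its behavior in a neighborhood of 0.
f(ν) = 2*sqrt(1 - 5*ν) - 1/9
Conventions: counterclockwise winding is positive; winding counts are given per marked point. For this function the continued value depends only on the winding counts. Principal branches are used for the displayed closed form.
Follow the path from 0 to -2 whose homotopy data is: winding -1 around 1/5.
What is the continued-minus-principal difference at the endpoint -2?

The rational part is single-valued and drops out of the difference; each branch term changes only by its own monodromy.
(2)*sqrt(1 - ν/(1/5)): winding -1 is odd, the square root flips sign, contributing -2*(2)*sqrt(1 - (-2)/(1/5)) = -2*(2)*sqrt(11) = -(4)*sqrt(11).
Summing the contributions at ν = -2 gives -(4)*sqrt(11).

Continued minus principal equals -(4)*sqrt(11).


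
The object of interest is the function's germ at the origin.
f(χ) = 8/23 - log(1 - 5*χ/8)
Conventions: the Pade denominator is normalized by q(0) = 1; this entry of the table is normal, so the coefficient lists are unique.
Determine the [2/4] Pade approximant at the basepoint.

Taylor coefficients needed (expand at 0): a_0 = 8/23, a_1 = 5/8, a_2 = 25/128, a_3 = 125/1536, a_4 = 625/16384, a_5 = 625/32768, a_6 = 15625/1572864.
Write the denominator as Q(χ) = 1 + q1*χ + q2*χ^2 + q3*χ^3 + q4*χ^4. Requiring Q*f - P = O(χ^7) with deg P <= 2 kills the coefficients of χ^3..χ^6 in Q*f:
  χ^3: a_3 + q1*a_2 + q2*a_1 + q3*a_0 = 0, i.e. 125/1536 + (25/128)*q1 + (5/8)*q2 + (8/23)*q3 = 0.
  χ^4: a_4 + q1*a_3 + q2*a_2 + q3*a_1 + q4*a_0 = 0, i.e. 625/16384 + (125/1536)*q1 + (25/128)*q2 + (5/8)*q3 + (8/23)*q4 = 0.
  χ^5: a_5 + q1*a_4 + q2*a_3 + q3*a_2 + q4*a_1 = 0, i.e. 625/32768 + (625/16384)*q1 + (125/1536)*q2 + (25/128)*q3 + (5/8)*q4 = 0.
  χ^6: a_6 + q1*a_5 + q2*a_4 + q3*a_3 + q4*a_2 = 0, i.e. 15625/1572864 + (625/32768)*q1 + (625/16384)*q2 + (125/1536)*q3 + (25/128)*q4 = 0.
Solving this linear system: q1 = -137585/184008, q2 = 297295/2944128, q3 = 52325/11776512, q4 = 658375/1130545152.
The numerator is Q*f truncated at degree 2: P0 = a_0 = 8/23; P1 = a_1 + q1*a_0 = 1544435/4232184; P2 = a_2 + q1*a_1 + q2*a_0 = -16040615/67714944.

The Pade approximant has numerator coefficients [8/23, 1544435/4232184, -16040615/67714944]; denominator coefficients [1, -137585/184008, 297295/2944128, 52325/11776512, 658375/1130545152].


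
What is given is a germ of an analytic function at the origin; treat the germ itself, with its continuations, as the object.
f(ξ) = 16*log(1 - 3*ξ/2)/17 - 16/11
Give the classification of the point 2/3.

The term (16/17)*log(1 - ξ/(2/3)) has argument 1 - 2/3/(2/3) = 0 at 2/3: a logarithmic (infinitely-sheeted) branch point; the remaining terms are analytic or single-valued there.

The point is a logarithmic branch point.


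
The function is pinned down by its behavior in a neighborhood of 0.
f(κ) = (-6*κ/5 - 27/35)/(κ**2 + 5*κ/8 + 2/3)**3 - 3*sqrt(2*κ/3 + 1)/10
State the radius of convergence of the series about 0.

Denominator factor (κ**2 + 5*κ/8 + 2/3)^3: discriminant -437/192, complex-conjugate roots (-5/16) + ((1/48)*sqrt(1311))*i and (-5/16) - ((1/48)*sqrt(1311))*i; poles of order 3, moduli (1/3)*sqrt(6) and (1/3)*sqrt(6).
Branch term (-3/10)*sqrt(1 - κ/(-3/2)): its argument vanishes at κ = -3/2, a square-root branch point, modulus 3/2.
The radius of convergence is the smallest modulus among the singular points: (1/3)*sqrt(6).

The radius of convergence is (1/3)*sqrt(6).


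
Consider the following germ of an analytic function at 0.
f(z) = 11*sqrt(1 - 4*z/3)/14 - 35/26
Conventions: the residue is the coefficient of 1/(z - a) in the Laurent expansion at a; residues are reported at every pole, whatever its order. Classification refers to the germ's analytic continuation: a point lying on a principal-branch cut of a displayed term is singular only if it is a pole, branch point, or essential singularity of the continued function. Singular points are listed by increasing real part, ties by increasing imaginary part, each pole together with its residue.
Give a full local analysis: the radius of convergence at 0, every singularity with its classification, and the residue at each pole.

Radius of convergence at 0: 3/4.
At 3/4: an algebraic (square-root) branch point.

Branch term (11/14)*sqrt(1 - z/(3/4)): its argument vanishes at z = 3/4, a square-root branch point, modulus 3/4.
The radius of convergence is the smallest modulus among the singular points: 3/4.


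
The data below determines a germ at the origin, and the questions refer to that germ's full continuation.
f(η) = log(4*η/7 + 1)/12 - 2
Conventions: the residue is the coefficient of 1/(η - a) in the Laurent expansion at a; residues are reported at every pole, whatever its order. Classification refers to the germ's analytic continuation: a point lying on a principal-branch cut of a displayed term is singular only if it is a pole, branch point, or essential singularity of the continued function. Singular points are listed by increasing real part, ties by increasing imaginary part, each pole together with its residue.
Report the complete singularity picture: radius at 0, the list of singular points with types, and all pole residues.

Branch term (1/12)*log(1 - η/(-7/4)): its argument vanishes at η = -7/4, a logarithmic branch point, modulus 7/4.
The radius of convergence is the smallest modulus among the singular points: 7/4.

Radius of convergence at 0: 7/4.
At -7/4: a logarithmic branch point.


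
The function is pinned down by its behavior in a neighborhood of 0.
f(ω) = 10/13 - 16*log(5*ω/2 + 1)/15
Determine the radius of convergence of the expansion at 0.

The radius of convergence is 2/5.

Branch term (-16/15)*log(1 - ω/(-2/5)): its argument vanishes at ω = -2/5, a logarithmic branch point, modulus 2/5.
The radius of convergence is the smallest modulus among the singular points: 2/5.


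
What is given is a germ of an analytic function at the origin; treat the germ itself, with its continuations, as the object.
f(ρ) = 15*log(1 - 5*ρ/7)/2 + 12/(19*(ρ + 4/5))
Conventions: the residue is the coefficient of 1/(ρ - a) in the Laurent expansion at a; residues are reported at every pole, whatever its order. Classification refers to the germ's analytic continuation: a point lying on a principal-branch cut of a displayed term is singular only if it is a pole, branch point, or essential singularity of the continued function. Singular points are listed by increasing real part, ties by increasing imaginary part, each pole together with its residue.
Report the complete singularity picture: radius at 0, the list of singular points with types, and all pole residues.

Denominator factor (ρ + 4/5): pole of order 1 at -4/5, modulus 4/5.
Branch term (15/2)*log(1 - ρ/(7/5)): its argument vanishes at ρ = 7/5, a logarithmic branch point, modulus 7/5.
The radius of convergence is the smallest modulus among the singular points: 4/5.
The branch term is analytic at -4/5 and contributes nothing to the residue; only the rational part matters.
At the order-1 pole -4/5 set g(ρ) = (ρ - (-4/5))*(rational part) = 12/19.
Simple pole: residue = g(a) at a = -4/5, which is 12/19.
List the singular points by increasing real part (a conjugate pair: the negative imaginary part first).

Radius of convergence at 0: 4/5.
At -4/5: a pole of order 1; residue 12/19.
At 7/5: a logarithmic branch point.


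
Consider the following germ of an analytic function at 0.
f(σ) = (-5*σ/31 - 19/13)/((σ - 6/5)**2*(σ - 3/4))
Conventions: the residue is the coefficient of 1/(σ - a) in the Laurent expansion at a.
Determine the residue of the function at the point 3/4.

At the order-1 pole 3/4 set g(σ) = (σ - (3/4))*f(σ) = (-5*σ/31 - 19/13)/(σ - 6/5)**2.
Simple pole: residue = g(a) at a = 3/4, which is -255100/32643.

The residue is -255100/32643.


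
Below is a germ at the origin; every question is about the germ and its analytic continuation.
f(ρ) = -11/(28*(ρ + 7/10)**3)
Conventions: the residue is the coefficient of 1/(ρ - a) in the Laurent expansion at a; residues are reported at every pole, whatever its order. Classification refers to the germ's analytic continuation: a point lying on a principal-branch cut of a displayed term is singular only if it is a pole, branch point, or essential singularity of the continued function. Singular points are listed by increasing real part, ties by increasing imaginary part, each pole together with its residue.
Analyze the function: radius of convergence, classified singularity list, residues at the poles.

Radius of convergence at 0: 7/10.
At -7/10: a pole of order 3; residue 0.

Denominator factor (ρ + 7/10)^3: pole of order 3 at -7/10, modulus 7/10.
The radius of convergence is the smallest modulus among the singular points: 7/10.
At the order-3 pole -7/10 set g(ρ) = (ρ - (-7/10))^3*f(ρ) = -11/28.
Order-3 pole: residue = g''(a)/2; g''(-7/10) = 0, so the residue is 0.


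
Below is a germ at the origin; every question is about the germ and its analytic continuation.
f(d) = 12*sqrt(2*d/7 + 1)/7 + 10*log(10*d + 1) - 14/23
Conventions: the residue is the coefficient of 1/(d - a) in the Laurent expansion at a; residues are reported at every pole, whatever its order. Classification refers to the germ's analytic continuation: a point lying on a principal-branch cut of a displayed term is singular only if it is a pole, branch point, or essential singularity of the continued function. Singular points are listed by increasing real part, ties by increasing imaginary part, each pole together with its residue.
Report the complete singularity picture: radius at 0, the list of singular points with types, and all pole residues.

Radius of convergence at 0: 1/10.
At -7/2: an algebraic (square-root) branch point.
At -1/10: a logarithmic branch point.

Branch term (12/7)*sqrt(1 - d/(-7/2)): its argument vanishes at d = -7/2, a square-root branch point, modulus 7/2.
Branch term (10)*log(1 - d/(-1/10)): its argument vanishes at d = -1/10, a logarithmic branch point, modulus 1/10.
The radius of convergence is the smallest modulus among the singular points: 1/10.
List the singular points by increasing real part (a conjugate pair: the negative imaginary part first).


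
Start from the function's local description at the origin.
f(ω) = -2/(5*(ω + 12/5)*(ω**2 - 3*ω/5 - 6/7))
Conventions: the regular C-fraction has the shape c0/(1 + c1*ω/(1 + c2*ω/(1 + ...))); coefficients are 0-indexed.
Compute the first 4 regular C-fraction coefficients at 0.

Taylor coefficients (expand at 0): a_0 = 7/36, a_1 = -469/2160, a_2 = 53473/129600, a_3 = -4325041/7776000.
c0 = a_0 = 7/36. Peel one level at a time: if S = 1 + c*ω/S' with S'(0) = 1, then c is the ω-coefficient of S and S' = c*ω/(S - 1).
S_1 = c0/f = 1 + (67/60)*ω + (-7/8)*ω^2 + ...; c1 = 67/60.
S_2 = c1*ω/(S_1 - 1) = 1 + (105/134)*ω + (56525/53868)*ω^2 + ...; c2 = 105/134.
S_3 = c2*ω/(S_2 - 1) = 1 + (-1615/1206)*ω + ...; c3 = -1615/1206.

The regular C-fraction coefficients are [7/36, 67/60, 105/134, -1615/1206].


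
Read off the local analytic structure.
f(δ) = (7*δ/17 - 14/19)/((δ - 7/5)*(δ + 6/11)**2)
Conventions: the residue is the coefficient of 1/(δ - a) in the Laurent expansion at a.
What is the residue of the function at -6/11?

At the order-2 pole -6/11 set g(δ) = (δ - (-6/11))^2*f(δ) = (7*δ/17 - 14/19)/(δ - 7/5).
Order-2 pole: residue = g'(a); g'(-6/11) = 156695/3698027, so the residue is 156695/3698027.

The residue is 156695/3698027.


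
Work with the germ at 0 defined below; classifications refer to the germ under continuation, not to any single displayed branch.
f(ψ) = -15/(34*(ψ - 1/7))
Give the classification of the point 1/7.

The point is a pole of order 1.

The denominator factor ψ - 1/7 vanishes at 1/7 and appears to the power 1; the numerator there equals -15/34, nonzero, and no other factor vanishes.
Hence a pole whose order is the multiplicity, 1.


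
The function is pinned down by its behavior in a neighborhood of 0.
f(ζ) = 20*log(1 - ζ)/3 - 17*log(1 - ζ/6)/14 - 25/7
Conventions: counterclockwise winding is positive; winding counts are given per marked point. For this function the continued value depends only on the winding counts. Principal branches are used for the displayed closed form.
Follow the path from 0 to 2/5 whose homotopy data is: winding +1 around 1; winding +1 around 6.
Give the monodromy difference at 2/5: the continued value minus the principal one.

Continued minus principal equals (229/21)*pi*i.

The rational part is single-valued and drops out of the difference; each branch term changes only by its own monodromy.
(-17/14)*log(1 - ζ/(6)): each positive loop around 6 adds 2*pi*i to the log, so winding +1 contributes (-17/14)*(1)*2*pi*i = -(17/7)*pi*i.
(20/3)*log(1 - ζ/(1)): each positive loop around 1 adds 2*pi*i to the log, so winding +1 contributes (20/3)*(1)*2*pi*i = (40/3)*pi*i.
Summing the contributions at ζ = 2/5 gives (229/21)*pi*i.


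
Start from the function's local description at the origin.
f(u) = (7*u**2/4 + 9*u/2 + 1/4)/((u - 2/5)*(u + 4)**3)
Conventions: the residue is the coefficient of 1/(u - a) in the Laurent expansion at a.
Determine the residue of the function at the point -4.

The residue is -1165/42592.

At the order-3 pole -4 set g(u) = (u - (-4))^3*f(u) = (7*u**2/4 + 9*u/2 + 1/4)/(u - 2/5).
Order-3 pole: residue = g''(a)/2; g''(-4) = -1165/21296, so the residue is -1165/42592.


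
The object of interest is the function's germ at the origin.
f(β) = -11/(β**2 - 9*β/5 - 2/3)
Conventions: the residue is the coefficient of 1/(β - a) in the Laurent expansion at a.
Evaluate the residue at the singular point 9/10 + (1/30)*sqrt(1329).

The factor β**2 - 9*β/5 - 2/3 splits as (β - a)(β - a') with a = 9/10 + (1/30)*sqrt(1329), a' = 9/10 - (1/30)*sqrt(1329). At the order-1 pole a set g(β) = (β - a)*f(β) = [-11] / (β - a').
Simple pole: residue = g(a) at a = 9/10 + (1/30)*sqrt(1329), which is -(55/443)*sqrt(1329).

The residue is -(55/443)*sqrt(1329).


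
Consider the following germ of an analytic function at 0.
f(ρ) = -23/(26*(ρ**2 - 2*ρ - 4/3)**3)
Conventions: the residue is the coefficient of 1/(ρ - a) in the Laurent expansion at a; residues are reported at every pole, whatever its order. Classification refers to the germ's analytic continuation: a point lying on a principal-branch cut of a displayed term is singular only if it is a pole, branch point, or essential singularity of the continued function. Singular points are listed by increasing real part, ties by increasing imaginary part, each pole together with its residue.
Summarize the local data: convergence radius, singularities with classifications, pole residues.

Denominator factor (ρ**2 - 2*ρ - 4/3)^3: discriminant 28/3, real irrational roots 1 + (1/3)*sqrt(21) and 1 - (1/3)*sqrt(21); poles of order 3, moduli 1 + (1/3)*sqrt(21) and -1 + (1/3)*sqrt(21).
The radius of convergence is the smallest modulus among the singular points: -1 + (1/3)*sqrt(21).
The factor ρ**2 - 2*ρ - 4/3 splits as (ρ - a)(ρ - a') with a = 1 - (1/3)*sqrt(21), a' = 1 + (1/3)*sqrt(21). At the order-3 pole a set g(ρ) = (ρ - a)^3*f(ρ) = [-23/26] / (ρ - a')^3.
Order-3 pole: residue = g''(a)/2; g''(1 - (1/3)*sqrt(21)) = (621/71344)*sqrt(21), so the residue is (621/142688)*sqrt(21).
The factor ρ**2 - 2*ρ - 4/3 splits as (ρ - a)(ρ - a') with a = 1 + (1/3)*sqrt(21), a' = 1 - (1/3)*sqrt(21). At the order-3 pole a set g(ρ) = (ρ - a)^3*f(ρ) = [-23/26] / (ρ - a')^3.
Order-3 pole: residue = g''(a)/2; g''(1 + (1/3)*sqrt(21)) = -(621/71344)*sqrt(21), so the residue is -(621/142688)*sqrt(21).
List the singular points by increasing real part (a conjugate pair: the negative imaginary part first).

Radius of convergence at 0: -1 + (1/3)*sqrt(21).
At 1 - (1/3)*sqrt(21): a pole of order 3; residue (621/142688)*sqrt(21).
At 1 + (1/3)*sqrt(21): a pole of order 3; residue -(621/142688)*sqrt(21).


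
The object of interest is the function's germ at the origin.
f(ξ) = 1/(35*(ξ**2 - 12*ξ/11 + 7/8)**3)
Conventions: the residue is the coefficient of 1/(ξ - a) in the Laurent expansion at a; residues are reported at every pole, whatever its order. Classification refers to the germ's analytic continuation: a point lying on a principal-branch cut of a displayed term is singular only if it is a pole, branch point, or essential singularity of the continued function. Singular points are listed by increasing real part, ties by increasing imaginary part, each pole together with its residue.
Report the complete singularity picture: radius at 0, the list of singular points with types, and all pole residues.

Denominator factor (ξ**2 - 12*ξ/11 + 7/8)^3: discriminant -559/242, complex-conjugate roots (6/11) + ((1/44)*sqrt(1118))*i and (6/11) - ((1/44)*sqrt(1118))*i; poles of order 3, moduli (1/4)*sqrt(14) and (1/4)*sqrt(14).
The radius of convergence is the smallest modulus among the singular points: (1/4)*sqrt(14).
The factor ξ**2 - 12*ξ/11 + 7/8 splits as (ξ - a)(ξ - a') with a = (6/11) - ((1/44)*sqrt(1118))*i, a' = (6/11) + ((1/44)*sqrt(1118))*i. At the order-3 pole a set g(ξ) = (ξ - a)^3*f(ξ) = [1/35] / (ξ - a')^3.
Order-3 pole: residue = g''(a)/2; g''((6/11) - ((1/44)*sqrt(1118))*i) = ((7730448/6113690765)*sqrt(1118))*i, so the residue is ((3865224/6113690765)*sqrt(1118))*i.
The factor ξ**2 - 12*ξ/11 + 7/8 splits as (ξ - a)(ξ - a') with a = (6/11) + ((1/44)*sqrt(1118))*i, a' = (6/11) - ((1/44)*sqrt(1118))*i. At the order-3 pole a set g(ξ) = (ξ - a)^3*f(ξ) = [1/35] / (ξ - a')^3.
Order-3 pole: residue = g''(a)/2; g''((6/11) + ((1/44)*sqrt(1118))*i) = -((7730448/6113690765)*sqrt(1118))*i, so the residue is -((3865224/6113690765)*sqrt(1118))*i.
List the singular points by increasing real part (a conjugate pair: the negative imaginary part first).

Radius of convergence at 0: (1/4)*sqrt(14).
At (6/11) - ((1/44)*sqrt(1118))*i: a pole of order 3; residue ((3865224/6113690765)*sqrt(1118))*i.
At (6/11) + ((1/44)*sqrt(1118))*i: a pole of order 3; residue -((3865224/6113690765)*sqrt(1118))*i.


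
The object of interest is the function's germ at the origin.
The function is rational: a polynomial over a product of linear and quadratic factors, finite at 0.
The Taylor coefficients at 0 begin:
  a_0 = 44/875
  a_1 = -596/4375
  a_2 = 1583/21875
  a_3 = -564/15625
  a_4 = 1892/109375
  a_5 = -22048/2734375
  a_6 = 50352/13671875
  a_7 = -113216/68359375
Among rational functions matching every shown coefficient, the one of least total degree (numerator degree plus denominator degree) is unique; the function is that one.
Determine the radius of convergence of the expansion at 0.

The radius of convergence is 5/2.

No rational of total degree below 4 reproduces all 8 coefficients; solving the [2/2] Pade equations on them gives f(h) = (-5*h**2/28 - 3*h/5 + 11/35)/(h + 5/2)**2, whose expansion matches every shown term.
Denominator factor (h + 5/2)^2: pole of order 2 at -5/2, modulus 5/2.
The radius of convergence is the smallest modulus among the singular points: 5/2.


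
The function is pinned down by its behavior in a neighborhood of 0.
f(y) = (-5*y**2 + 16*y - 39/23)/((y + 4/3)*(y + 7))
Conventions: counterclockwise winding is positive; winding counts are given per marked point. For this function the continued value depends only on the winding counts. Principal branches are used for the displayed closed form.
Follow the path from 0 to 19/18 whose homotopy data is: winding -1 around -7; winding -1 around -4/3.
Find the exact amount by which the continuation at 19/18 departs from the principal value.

The function is rational, hence single-valued: continuing it around any pole returns the same value, so the difference is 0.

Continued minus principal equals 0.


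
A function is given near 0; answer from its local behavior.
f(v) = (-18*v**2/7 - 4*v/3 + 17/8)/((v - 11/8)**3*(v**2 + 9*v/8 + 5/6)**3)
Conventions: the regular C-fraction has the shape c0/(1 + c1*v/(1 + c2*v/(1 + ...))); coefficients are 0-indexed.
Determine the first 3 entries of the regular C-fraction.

Taylor coefficients (expand at 0): a_0 = -235008/166375, a_1 = 32257152/9150625, a_2 = -8132750784/3522990625.
c0 = a_0 = -235008/166375. Peel one level at a time: if S = 1 + c*v/S' with S'(0) = 1, then c is the v-coefficient of S and S' = c*v/(S - 1).
S_1 = c0/f = 1 + (28001/11220)*v + (4048217389/881218800)*v^2 + ...; c1 = 28001/11220.
S_2 = c1*v/(S_1 - 1) = 1 + (-4048217389/2199198540)*v + ...; c2 = -4048217389/2199198540.

The regular C-fraction coefficients are [-235008/166375, 28001/11220, -4048217389/2199198540].
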